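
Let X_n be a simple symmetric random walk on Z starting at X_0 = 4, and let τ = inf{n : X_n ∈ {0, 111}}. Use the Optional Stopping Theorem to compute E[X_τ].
E[X_τ] = 4

X_n is a martingale and τ is a bounded-mean stopping time (indeed τ is finite a.s. with bounded expectation since the walk is in a bounded region). By the OST, E[X_τ] = E[X_0] = 4. Equivalently: E[X_τ] = 111 · P(hit 111 first) + 0 · P(hit 0 first) = 111 · (4/111) = 4.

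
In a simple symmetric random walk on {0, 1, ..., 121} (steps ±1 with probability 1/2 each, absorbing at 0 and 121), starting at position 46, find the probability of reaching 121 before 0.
P(hit 121 before 0) = 46/121

Let u_k = P(hit 121 before 0 | start at k). Then u_0 = 0, u_121 = 1, and u_k = u_{k-1}/2 + u_{k+1}/2 for 1 ≤ k ≤ 120. This harmonic recurrence is solved by u_k = k/121, giving u_46 = 46/121.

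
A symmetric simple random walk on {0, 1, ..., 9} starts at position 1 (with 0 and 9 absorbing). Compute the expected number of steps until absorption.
E[τ | X_0 = 1] = 8

Let v_k = E[τ | X_0 = k]. Boundary: v_0 = v_9 = 0. Recurrence: v_k = 1 + (v_{k-1} + v_{k+1})/2 for 1 ≤ k ≤ 8. The particular solution to v_k − (v_{k-1} + v_{k+1})/2 = 1 is v_k = −k^2. Adding homogeneous solution A + B k and matching boundaries gives v_k = k (9 − k). Substituting k = 1: v_1 = 1 · 8 = 8.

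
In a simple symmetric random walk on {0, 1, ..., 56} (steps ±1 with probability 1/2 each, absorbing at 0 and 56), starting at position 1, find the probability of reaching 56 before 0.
P(hit 56 before 0) = 1/56

Let u_k = P(hit 56 before 0 | start at k). Then u_0 = 0, u_56 = 1, and u_k = u_{k-1}/2 + u_{k+1}/2 for 1 ≤ k ≤ 55. This harmonic recurrence is solved by u_k = k/56, giving u_1 = 1/56.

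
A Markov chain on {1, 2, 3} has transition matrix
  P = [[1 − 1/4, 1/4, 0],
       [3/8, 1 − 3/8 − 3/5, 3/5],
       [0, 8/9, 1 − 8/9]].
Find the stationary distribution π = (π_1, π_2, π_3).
π = (60/127, 40/127, 27/127)

This is a birth-death chain on three states, which satisfies detailed balance: π_1 · P_{12} = π_2 · P_{21} and π_2 · P_{23} = π_3 · P_{32}.
From π_1 · 1/4 = π_2 · 3/8: π_2/π_1 = (1/4)/(3/8) = 2/3.
From π_2 · 3/5 = π_3 · 8/9: π_3/π_2 = (3/5)/(8/9) = 27/40.
Take π_1 proportional to 1; then unnormalized π = (1, 2/3, 9/20). Normalize by dividing by the sum 127/60:
  π = (60/127, 40/127, 27/127).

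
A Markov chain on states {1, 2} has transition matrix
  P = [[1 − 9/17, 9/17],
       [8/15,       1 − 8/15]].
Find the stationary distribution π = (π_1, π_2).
π_1 = 136/271, π_2 = 135/271

Solve πP = π with π_1 + π_2 = 1. From πP = π: π_1 · (1 − 9/17) + π_2 · 8/15 = π_1 ⇒ π_2 · 8/15 = π_1 · 9/17 ⇒ π_2/π_1 = (9/17)/(8/15) = 135/136. Together with π_1 + π_2 = 1:
  π_1 = (8/15)/(9/17 + 8/15) = (8/15)/(271/255) = 136/271,
  π_2 = (9/17)/(9/17 + 8/15) = (9/17)/(271/255) = 135/271.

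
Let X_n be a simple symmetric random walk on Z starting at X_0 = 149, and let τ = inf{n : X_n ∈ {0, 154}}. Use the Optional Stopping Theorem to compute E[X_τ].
E[X_τ] = 149

X_n is a martingale and τ is a bounded-mean stopping time (indeed τ is finite a.s. with bounded expectation since the walk is in a bounded region). By the OST, E[X_τ] = E[X_0] = 149. Equivalently: E[X_τ] = 154 · P(hit 154 first) + 0 · P(hit 0 first) = 154 · (149/154) = 149.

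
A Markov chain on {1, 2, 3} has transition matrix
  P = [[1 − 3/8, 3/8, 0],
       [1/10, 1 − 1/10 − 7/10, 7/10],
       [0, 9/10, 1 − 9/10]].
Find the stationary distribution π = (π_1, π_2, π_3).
π = (3/23, 45/92, 35/92)

This is a birth-death chain on three states, which satisfies detailed balance: π_1 · P_{12} = π_2 · P_{21} and π_2 · P_{23} = π_3 · P_{32}.
From π_1 · 3/8 = π_2 · 1/10: π_2/π_1 = (3/8)/(1/10) = 15/4.
From π_2 · 7/10 = π_3 · 9/10: π_3/π_2 = (7/10)/(9/10) = 7/9.
Take π_1 proportional to 1; then unnormalized π = (1, 15/4, 35/12). Normalize by dividing by the sum 23/3:
  π = (3/23, 45/92, 35/92).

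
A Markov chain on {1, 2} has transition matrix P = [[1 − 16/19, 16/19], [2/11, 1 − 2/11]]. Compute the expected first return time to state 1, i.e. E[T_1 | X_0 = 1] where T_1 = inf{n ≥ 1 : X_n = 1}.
E[T_1 | X_0 = 1] = 1/π_1 = 107/19

For an irreducible recurrent Markov chain with stationary distribution π, E[T_i | X_0 = i] = 1/π_i (Kac's formula). Here π_1 = (2/11)/(16/19 + 2/11) = (2/11)/(214/209) = 19/107, so E[T_1 | X_0 = 1] = 1/π_1 = (16/19 + 2/11)/(2/11) = (214/209)/(2/11) = 107/19.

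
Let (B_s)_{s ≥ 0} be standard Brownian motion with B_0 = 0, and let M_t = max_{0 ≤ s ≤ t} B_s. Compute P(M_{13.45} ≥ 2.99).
P(M_{13.45} ≥ 2.99) = 2·P(B_{13.45} ≥ 2.99) = 2(1 − Φ(2.99/√13.45)) ≈ 0.4149

By the reflection principle for Brownian motion, P(M_t ≥ a) = 2 · P(B_t ≥ a) for a ≥ 0. Since B_t ~ N(0, t), P(B_t ≥ 2.99) = 1 − Φ(2.99/√t) = 1 − Φ(2.99/√13.45) = 1 − Φ(0.8153). So
  P(M_{13.45} ≥ 2.99) = 2(1 − Φ(0.8153)) ≈ 0.4149.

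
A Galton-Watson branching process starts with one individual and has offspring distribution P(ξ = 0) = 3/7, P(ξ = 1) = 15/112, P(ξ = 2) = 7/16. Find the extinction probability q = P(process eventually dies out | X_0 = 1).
q = 48/49

The pgf is f(s) = 3/7 + 15/112·s + 7/16·s². The extinction probability q is the smallest fixed point of f in [0, 1]. Setting s = f(s):
  7/16·s² + (15/112 − 1)·s + 3/7 = 0
  7/16·s² − (3/7 + 7/16)·s + 3/7 = 0
which factors as (s − 1)·(7/16·s − 3/7) = 0, giving roots s = 1 and s = (3/7)/(7/16) = 48/49.
Mean offspring μ = 15/112 + 2·7/16 = 113/112 > 1 (supercritical), so q < 1. The extinction probability is the smaller root: q = (3/7)/(7/16) = 48/49.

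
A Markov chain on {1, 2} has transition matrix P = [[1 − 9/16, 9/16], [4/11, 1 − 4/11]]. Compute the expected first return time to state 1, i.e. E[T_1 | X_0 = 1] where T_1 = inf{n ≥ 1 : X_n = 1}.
E[T_1 | X_0 = 1] = 1/π_1 = 163/64

For an irreducible recurrent Markov chain with stationary distribution π, E[T_i | X_0 = i] = 1/π_i (Kac's formula). Here π_1 = (4/11)/(9/16 + 4/11) = (4/11)/(163/176) = 64/163, so E[T_1 | X_0 = 1] = 1/π_1 = (9/16 + 4/11)/(4/11) = (163/176)/(4/11) = 163/64.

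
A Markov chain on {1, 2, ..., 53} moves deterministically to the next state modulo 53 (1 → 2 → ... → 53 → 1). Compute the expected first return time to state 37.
E[T_37 | X_0 = 37] = 53

The chain cycles deterministically, so starting at state 37 it returns in exactly 53 steps. Equivalently, the stationary distribution is uniform π_j = 1/53 for every state j, so by Kac's formula E[T_37] = 1/π_37 = 53.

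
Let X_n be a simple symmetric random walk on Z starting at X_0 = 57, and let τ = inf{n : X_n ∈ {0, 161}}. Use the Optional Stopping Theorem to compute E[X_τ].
E[X_τ] = 57

X_n is a martingale and τ is a bounded-mean stopping time (indeed τ is finite a.s. with bounded expectation since the walk is in a bounded region). By the OST, E[X_τ] = E[X_0] = 57. Equivalently: E[X_τ] = 161 · P(hit 161 first) + 0 · P(hit 0 first) = 161 · (57/161) = 57.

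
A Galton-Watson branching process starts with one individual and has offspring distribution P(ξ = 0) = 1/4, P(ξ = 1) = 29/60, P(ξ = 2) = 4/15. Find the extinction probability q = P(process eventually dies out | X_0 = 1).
q = 15/16

The pgf is f(s) = 1/4 + 29/60·s + 4/15·s². The extinction probability q is the smallest fixed point of f in [0, 1]. Setting s = f(s):
  4/15·s² + (29/60 − 1)·s + 1/4 = 0
  4/15·s² − (1/4 + 4/15)·s + 1/4 = 0
which factors as (s − 1)·(4/15·s − 1/4) = 0, giving roots s = 1 and s = (1/4)/(4/15) = 15/16.
Mean offspring μ = 29/60 + 2·4/15 = 61/60 > 1 (supercritical), so q < 1. The extinction probability is the smaller root: q = (1/4)/(4/15) = 15/16.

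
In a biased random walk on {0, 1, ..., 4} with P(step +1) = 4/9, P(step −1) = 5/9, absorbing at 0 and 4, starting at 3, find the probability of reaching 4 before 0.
P(hit 4 before 0) = (1 − (5/4)^3) / (1 − (5/4)^4) = 244/369

Let u_k denote P(reach 4 before 0 | start at k). Boundary: u_0 = 0, u_4 = 1. Recurrence: u_k = 4/9·u_{k+1} + 5/9·u_{k-1} for 1 ≤ k ≤ 3. Try u_k = A + B·r^k with r = q/p = (5/9)/(4/9) = 5/4. Substitution satisfies the recurrence; boundary conditions give:
  u_k = (1 − r^k) / (1 − r^N) = (1 − (5/4)^3) / (1 − (5/4)^4) = 244/369.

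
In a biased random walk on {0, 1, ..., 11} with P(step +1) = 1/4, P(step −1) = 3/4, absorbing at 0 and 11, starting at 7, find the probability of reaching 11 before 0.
P(hit 11 before 0) = (1 − (3)^7) / (1 − (3)^11) = 1093/88573

Let u_k denote P(reach 11 before 0 | start at k). Boundary: u_0 = 0, u_11 = 1. Recurrence: u_k = 1/4·u_{k+1} + 3/4·u_{k-1} for 1 ≤ k ≤ 10. Try u_k = A + B·r^k with r = q/p = (3/4)/(1/4) = 3. Substitution satisfies the recurrence; boundary conditions give:
  u_k = (1 − r^k) / (1 − r^N) = (1 − (3)^7) / (1 − (3)^11) = 1093/88573.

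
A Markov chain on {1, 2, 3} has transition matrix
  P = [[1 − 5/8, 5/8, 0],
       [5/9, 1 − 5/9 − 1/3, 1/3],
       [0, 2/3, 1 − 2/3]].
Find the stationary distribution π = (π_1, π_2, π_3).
π = (16/43, 18/43, 9/43)

This is a birth-death chain on three states, which satisfies detailed balance: π_1 · P_{12} = π_2 · P_{21} and π_2 · P_{23} = π_3 · P_{32}.
From π_1 · 5/8 = π_2 · 5/9: π_2/π_1 = (5/8)/(5/9) = 9/8.
From π_2 · 1/3 = π_3 · 2/3: π_3/π_2 = (1/3)/(2/3) = 1/2.
Take π_1 proportional to 1; then unnormalized π = (1, 9/8, 9/16). Normalize by dividing by the sum 43/16:
  π = (16/43, 18/43, 9/43).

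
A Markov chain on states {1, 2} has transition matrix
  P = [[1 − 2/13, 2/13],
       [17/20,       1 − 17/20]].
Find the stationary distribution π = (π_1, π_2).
π_1 = 221/261, π_2 = 40/261

Solve πP = π with π_1 + π_2 = 1. From πP = π: π_1 · (1 − 2/13) + π_2 · 17/20 = π_1 ⇒ π_2 · 17/20 = π_1 · 2/13 ⇒ π_2/π_1 = (2/13)/(17/20) = 40/221. Together with π_1 + π_2 = 1:
  π_1 = (17/20)/(2/13 + 17/20) = (17/20)/(261/260) = 221/261,
  π_2 = (2/13)/(2/13 + 17/20) = (2/13)/(261/260) = 40/261.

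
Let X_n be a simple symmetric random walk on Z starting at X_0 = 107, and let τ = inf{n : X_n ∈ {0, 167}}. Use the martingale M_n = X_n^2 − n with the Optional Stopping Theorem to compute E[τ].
E[τ] = 6420

M_n = X_n^2 − n is a martingale (since E[X_{n+1}^2 | F_n] = X_n^2 + 1). By OST (τ has finite mean in a bounded region), E[M_τ] = E[M_0] = X_0^2 − 0 = 107^2 = 11449. Also E[M_τ] = E[X_τ^2] − E[τ]. The walk exits at 0 or 167, with P(hit 167 first) = 107/167, so E[X_τ^2] = 167^2 · 107/167 + 0 = 17869. Thus E[τ] = E[X_τ^2] − E[M_τ] = 17869 − 11449 = 6420 = 107(167 − 107) = 6420.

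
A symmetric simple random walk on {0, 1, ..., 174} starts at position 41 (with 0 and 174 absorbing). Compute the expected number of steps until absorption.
E[τ | X_0 = 41] = 5453

Let v_k = E[τ | X_0 = k]. Boundary: v_0 = v_174 = 0. Recurrence: v_k = 1 + (v_{k-1} + v_{k+1})/2 for 1 ≤ k ≤ 173. The particular solution to v_k − (v_{k-1} + v_{k+1})/2 = 1 is v_k = −k^2. Adding homogeneous solution A + B k and matching boundaries gives v_k = k (174 − k). Substituting k = 41: v_41 = 41 · 133 = 5453.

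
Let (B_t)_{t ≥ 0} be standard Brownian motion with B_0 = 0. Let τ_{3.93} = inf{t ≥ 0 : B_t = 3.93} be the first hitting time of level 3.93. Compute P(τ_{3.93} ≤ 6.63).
P(τ_{3.93} ≤ 6.63) = 2(1 − Φ(3.93/√6.63)) = 2(1 − Φ(1.5263)) ≈ 0.1269

By the reflection principle for standard BM, P(τ_b ≤ t) = 2 · P(B_t ≥ b). Since B_t ~ N(0, t), P(B_t ≥ 3.93) = 1 − Φ(3.93/√t) = 1 − Φ(3.93/√6.63) = 1 − Φ(1.5263) ≈ 0.06347. Doubling: P(τ_{3.93} ≤ 6.63) ≈ 2 · 0.06347 = 0.12694 ≈ 0.1269.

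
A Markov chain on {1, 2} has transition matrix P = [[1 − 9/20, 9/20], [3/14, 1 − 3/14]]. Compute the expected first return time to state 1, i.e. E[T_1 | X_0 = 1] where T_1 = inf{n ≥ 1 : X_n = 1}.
E[T_1 | X_0 = 1] = 1/π_1 = 31/10

For an irreducible recurrent Markov chain with stationary distribution π, E[T_i | X_0 = i] = 1/π_i (Kac's formula). Here π_1 = (3/14)/(9/20 + 3/14) = (3/14)/(93/140) = 10/31, so E[T_1 | X_0 = 1] = 1/π_1 = (9/20 + 3/14)/(3/14) = (93/140)/(3/14) = 31/10.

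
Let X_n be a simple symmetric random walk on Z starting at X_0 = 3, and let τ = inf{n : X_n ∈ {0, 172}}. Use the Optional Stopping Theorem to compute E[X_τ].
E[X_τ] = 3

X_n is a martingale and τ is a bounded-mean stopping time (indeed τ is finite a.s. with bounded expectation since the walk is in a bounded region). By the OST, E[X_τ] = E[X_0] = 3. Equivalently: E[X_τ] = 172 · P(hit 172 first) + 0 · P(hit 0 first) = 172 · (3/172) = 3.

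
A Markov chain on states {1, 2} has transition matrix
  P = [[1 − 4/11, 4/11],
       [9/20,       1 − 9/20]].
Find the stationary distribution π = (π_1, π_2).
π_1 = 99/179, π_2 = 80/179

Solve πP = π with π_1 + π_2 = 1. From πP = π: π_1 · (1 − 4/11) + π_2 · 9/20 = π_1 ⇒ π_2 · 9/20 = π_1 · 4/11 ⇒ π_2/π_1 = (4/11)/(9/20) = 80/99. Together with π_1 + π_2 = 1:
  π_1 = (9/20)/(4/11 + 9/20) = (9/20)/(179/220) = 99/179,
  π_2 = (4/11)/(4/11 + 9/20) = (4/11)/(179/220) = 80/179.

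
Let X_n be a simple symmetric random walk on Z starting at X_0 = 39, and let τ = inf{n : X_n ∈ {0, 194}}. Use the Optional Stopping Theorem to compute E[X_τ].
E[X_τ] = 39

X_n is a martingale and τ is a bounded-mean stopping time (indeed τ is finite a.s. with bounded expectation since the walk is in a bounded region). By the OST, E[X_τ] = E[X_0] = 39. Equivalently: E[X_τ] = 194 · P(hit 194 first) + 0 · P(hit 0 first) = 194 · (39/194) = 39.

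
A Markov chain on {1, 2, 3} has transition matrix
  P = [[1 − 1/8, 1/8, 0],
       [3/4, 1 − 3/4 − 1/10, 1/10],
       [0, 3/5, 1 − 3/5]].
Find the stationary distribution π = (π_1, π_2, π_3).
π = (36/43, 6/43, 1/43)

This is a birth-death chain on three states, which satisfies detailed balance: π_1 · P_{12} = π_2 · P_{21} and π_2 · P_{23} = π_3 · P_{32}.
From π_1 · 1/8 = π_2 · 3/4: π_2/π_1 = (1/8)/(3/4) = 1/6.
From π_2 · 1/10 = π_3 · 3/5: π_3/π_2 = (1/10)/(3/5) = 1/6.
Take π_1 proportional to 1; then unnormalized π = (1, 1/6, 1/36). Normalize by dividing by the sum 43/36:
  π = (36/43, 6/43, 1/43).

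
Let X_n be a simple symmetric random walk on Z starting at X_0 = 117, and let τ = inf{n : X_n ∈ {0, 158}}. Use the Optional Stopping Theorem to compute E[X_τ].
E[X_τ] = 117

X_n is a martingale and τ is a bounded-mean stopping time (indeed τ is finite a.s. with bounded expectation since the walk is in a bounded region). By the OST, E[X_τ] = E[X_0] = 117. Equivalently: E[X_τ] = 158 · P(hit 158 first) + 0 · P(hit 0 first) = 158 · (117/158) = 117.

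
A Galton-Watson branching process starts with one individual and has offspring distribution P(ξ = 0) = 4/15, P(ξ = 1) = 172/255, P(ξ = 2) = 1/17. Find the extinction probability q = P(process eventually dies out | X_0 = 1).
q = 1

Mean offspring μ = 0·4/15 + 1·172/255 + 2·1/17 = 202/255 ≤ 1. For μ ≤ 1 with offspring not concentrated at 1, the Galton-Watson process goes extinct almost surely, so q = 1.
(Algebraic check: The pgf is f(s) = 4/15 + 172/255·s + 1/17·s². The extinction probability q is the smallest fixed point of f in [0, 1]. Setting s = f(s):
  1/17·s² + (172/255 − 1)·s + 4/15 = 0
  1/17·s² − (4/15 + 1/17)·s + 4/15 = 0
which factors as (s − 1)·(1/17·s − 4/15) = 0, giving roots s = 1 and s = (4/15)/(1/17) = 68/15. Since 68/15 ≥ 1, the smallest root in [0, 1] is s = 1.)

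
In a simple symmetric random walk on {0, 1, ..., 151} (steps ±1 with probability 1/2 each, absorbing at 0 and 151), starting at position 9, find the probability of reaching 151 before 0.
P(hit 151 before 0) = 9/151

Let u_k = P(hit 151 before 0 | start at k). Then u_0 = 0, u_151 = 1, and u_k = u_{k-1}/2 + u_{k+1}/2 for 1 ≤ k ≤ 150. This harmonic recurrence is solved by u_k = k/151, giving u_9 = 9/151.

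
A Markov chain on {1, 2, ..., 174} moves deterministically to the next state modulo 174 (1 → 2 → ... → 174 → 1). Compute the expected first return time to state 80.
E[T_80 | X_0 = 80] = 174

The chain cycles deterministically, so starting at state 80 it returns in exactly 174 steps. Equivalently, the stationary distribution is uniform π_j = 1/174 for every state j, so by Kac's formula E[T_80] = 1/π_80 = 174.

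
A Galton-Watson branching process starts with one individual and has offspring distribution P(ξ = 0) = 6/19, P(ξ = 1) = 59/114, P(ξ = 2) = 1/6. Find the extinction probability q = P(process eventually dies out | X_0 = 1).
q = 1

Mean offspring μ = 0·6/19 + 1·59/114 + 2·1/6 = 97/114 ≤ 1. For μ ≤ 1 with offspring not concentrated at 1, the Galton-Watson process goes extinct almost surely, so q = 1.
(Algebraic check: The pgf is f(s) = 6/19 + 59/114·s + 1/6·s². The extinction probability q is the smallest fixed point of f in [0, 1]. Setting s = f(s):
  1/6·s² + (59/114 − 1)·s + 6/19 = 0
  1/6·s² − (6/19 + 1/6)·s + 6/19 = 0
which factors as (s − 1)·(1/6·s − 6/19) = 0, giving roots s = 1 and s = (6/19)/(1/6) = 36/19. Since 36/19 ≥ 1, the smallest root in [0, 1] is s = 1.)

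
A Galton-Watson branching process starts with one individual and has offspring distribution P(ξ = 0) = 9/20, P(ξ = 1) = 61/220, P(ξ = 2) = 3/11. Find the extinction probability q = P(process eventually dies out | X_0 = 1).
q = 1

Mean offspring μ = 0·9/20 + 1·61/220 + 2·3/11 = 181/220 ≤ 1. For μ ≤ 1 with offspring not concentrated at 1, the Galton-Watson process goes extinct almost surely, so q = 1.
(Algebraic check: The pgf is f(s) = 9/20 + 61/220·s + 3/11·s². The extinction probability q is the smallest fixed point of f in [0, 1]. Setting s = f(s):
  3/11·s² + (61/220 − 1)·s + 9/20 = 0
  3/11·s² − (9/20 + 3/11)·s + 9/20 = 0
which factors as (s − 1)·(3/11·s − 9/20) = 0, giving roots s = 1 and s = (9/20)/(3/11) = 33/20. Since 33/20 ≥ 1, the smallest root in [0, 1] is s = 1.)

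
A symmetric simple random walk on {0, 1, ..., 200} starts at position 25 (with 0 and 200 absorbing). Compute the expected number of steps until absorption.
E[τ | X_0 = 25] = 4375

Let v_k = E[τ | X_0 = k]. Boundary: v_0 = v_200 = 0. Recurrence: v_k = 1 + (v_{k-1} + v_{k+1})/2 for 1 ≤ k ≤ 199. The particular solution to v_k − (v_{k-1} + v_{k+1})/2 = 1 is v_k = −k^2. Adding homogeneous solution A + B k and matching boundaries gives v_k = k (200 − k). Substituting k = 25: v_25 = 25 · 175 = 4375.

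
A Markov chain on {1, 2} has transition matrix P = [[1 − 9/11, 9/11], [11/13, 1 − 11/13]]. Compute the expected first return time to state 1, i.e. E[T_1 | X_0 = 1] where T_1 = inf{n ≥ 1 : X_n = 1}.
E[T_1 | X_0 = 1] = 1/π_1 = 238/121

For an irreducible recurrent Markov chain with stationary distribution π, E[T_i | X_0 = i] = 1/π_i (Kac's formula). Here π_1 = (11/13)/(9/11 + 11/13) = (11/13)/(238/143) = 121/238, so E[T_1 | X_0 = 1] = 1/π_1 = (9/11 + 11/13)/(11/13) = (238/143)/(11/13) = 238/121.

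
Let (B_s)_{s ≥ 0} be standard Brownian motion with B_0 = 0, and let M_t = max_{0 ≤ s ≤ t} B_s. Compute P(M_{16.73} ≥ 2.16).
P(M_{16.73} ≥ 2.16) = 2·P(B_{16.73} ≥ 2.16) = 2(1 − Φ(2.16/√16.73)) ≈ 0.5974

By the reflection principle for Brownian motion, P(M_t ≥ a) = 2 · P(B_t ≥ a) for a ≥ 0. Since B_t ~ N(0, t), P(B_t ≥ 2.16) = 1 − Φ(2.16/√t) = 1 − Φ(2.16/√16.73) = 1 − Φ(0.5281). So
  P(M_{16.73} ≥ 2.16) = 2(1 − Φ(0.5281)) ≈ 0.5974.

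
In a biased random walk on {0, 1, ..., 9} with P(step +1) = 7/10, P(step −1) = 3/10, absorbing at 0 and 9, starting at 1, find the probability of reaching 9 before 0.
P(hit 9 before 0) = (1 − (3/7)^1) / (1 − (3/7)^9) = 5764801/10083481

Let u_k denote P(reach 9 before 0 | start at k). Boundary: u_0 = 0, u_9 = 1. Recurrence: u_k = 7/10·u_{k+1} + 3/10·u_{k-1} for 1 ≤ k ≤ 8. Try u_k = A + B·r^k with r = q/p = (3/10)/(7/10) = 3/7. Substitution satisfies the recurrence; boundary conditions give:
  u_k = (1 − r^k) / (1 − r^N) = (1 − (3/7)^1) / (1 − (3/7)^9) = 5764801/10083481.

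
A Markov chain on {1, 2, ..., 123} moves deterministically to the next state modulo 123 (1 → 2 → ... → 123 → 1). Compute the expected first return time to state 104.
E[T_104 | X_0 = 104] = 123

The chain cycles deterministically, so starting at state 104 it returns in exactly 123 steps. Equivalently, the stationary distribution is uniform π_j = 1/123 for every state j, so by Kac's formula E[T_104] = 1/π_104 = 123.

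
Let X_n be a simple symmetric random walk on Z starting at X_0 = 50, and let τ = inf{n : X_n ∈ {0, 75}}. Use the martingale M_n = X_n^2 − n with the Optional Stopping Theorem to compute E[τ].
E[τ] = 1250

M_n = X_n^2 − n is a martingale (since E[X_{n+1}^2 | F_n] = X_n^2 + 1). By OST (τ has finite mean in a bounded region), E[M_τ] = E[M_0] = X_0^2 − 0 = 50^2 = 2500. Also E[M_τ] = E[X_τ^2] − E[τ]. The walk exits at 0 or 75, with P(hit 75 first) = 50/75, so E[X_τ^2] = 75^2 · 50/75 + 0 = 3750. Thus E[τ] = E[X_τ^2] − E[M_τ] = 3750 − 2500 = 1250 = 50(75 − 50) = 1250.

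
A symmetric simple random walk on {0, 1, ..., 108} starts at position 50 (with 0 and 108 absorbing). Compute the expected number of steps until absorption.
E[τ | X_0 = 50] = 2900

Let v_k = E[τ | X_0 = k]. Boundary: v_0 = v_108 = 0. Recurrence: v_k = 1 + (v_{k-1} + v_{k+1})/2 for 1 ≤ k ≤ 107. The particular solution to v_k − (v_{k-1} + v_{k+1})/2 = 1 is v_k = −k^2. Adding homogeneous solution A + B k and matching boundaries gives v_k = k (108 − k). Substituting k = 50: v_50 = 50 · 58 = 2900.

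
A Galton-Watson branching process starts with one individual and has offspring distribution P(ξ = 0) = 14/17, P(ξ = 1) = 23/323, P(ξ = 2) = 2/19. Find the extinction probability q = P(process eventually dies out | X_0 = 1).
q = 1

Mean offspring μ = 0·14/17 + 1·23/323 + 2·2/19 = 91/323 ≤ 1. For μ ≤ 1 with offspring not concentrated at 1, the Galton-Watson process goes extinct almost surely, so q = 1.
(Algebraic check: The pgf is f(s) = 14/17 + 23/323·s + 2/19·s². The extinction probability q is the smallest fixed point of f in [0, 1]. Setting s = f(s):
  2/19·s² + (23/323 − 1)·s + 14/17 = 0
  2/19·s² − (14/17 + 2/19)·s + 14/17 = 0
which factors as (s − 1)·(2/19·s − 14/17) = 0, giving roots s = 1 and s = (14/17)/(2/19) = 133/17. Since 133/17 ≥ 1, the smallest root in [0, 1] is s = 1.)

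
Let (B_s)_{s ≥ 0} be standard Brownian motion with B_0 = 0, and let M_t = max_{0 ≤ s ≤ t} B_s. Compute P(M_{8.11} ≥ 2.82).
P(M_{8.11} ≥ 2.82) = 2·P(B_{8.11} ≥ 2.82) = 2(1 − Φ(2.82/√8.11)) ≈ 0.3221

By the reflection principle for Brownian motion, P(M_t ≥ a) = 2 · P(B_t ≥ a) for a ≥ 0. Since B_t ~ N(0, t), P(B_t ≥ 2.82) = 1 − Φ(2.82/√t) = 1 − Φ(2.82/√8.11) = 1 − Φ(0.9902). So
  P(M_{8.11} ≥ 2.82) = 2(1 − Φ(0.9902)) ≈ 0.3221.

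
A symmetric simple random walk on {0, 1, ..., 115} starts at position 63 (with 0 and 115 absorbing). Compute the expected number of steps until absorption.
E[τ | X_0 = 63] = 3276

Let v_k = E[τ | X_0 = k]. Boundary: v_0 = v_115 = 0. Recurrence: v_k = 1 + (v_{k-1} + v_{k+1})/2 for 1 ≤ k ≤ 114. The particular solution to v_k − (v_{k-1} + v_{k+1})/2 = 1 is v_k = −k^2. Adding homogeneous solution A + B k and matching boundaries gives v_k = k (115 − k). Substituting k = 63: v_63 = 63 · 52 = 3276.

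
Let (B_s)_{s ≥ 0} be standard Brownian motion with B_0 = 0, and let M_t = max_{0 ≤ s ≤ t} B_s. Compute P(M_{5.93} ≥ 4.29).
P(M_{5.93} ≥ 4.29) = 2·P(B_{5.93} ≥ 4.29) = 2(1 − Φ(4.29/√5.93)) ≈ 0.0781

By the reflection principle for Brownian motion, P(M_t ≥ a) = 2 · P(B_t ≥ a) for a ≥ 0. Since B_t ~ N(0, t), P(B_t ≥ 4.29) = 1 − Φ(4.29/√t) = 1 − Φ(4.29/√5.93) = 1 − Φ(1.7617). So
  P(M_{5.93} ≥ 4.29) = 2(1 − Φ(1.7617)) ≈ 0.0781.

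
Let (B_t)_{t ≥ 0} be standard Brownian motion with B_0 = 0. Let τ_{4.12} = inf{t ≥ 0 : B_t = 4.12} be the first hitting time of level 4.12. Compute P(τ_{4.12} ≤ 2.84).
P(τ_{4.12} ≤ 2.84) = 2(1 − Φ(4.12/√2.84)) = 2(1 − Φ(2.4448)) ≈ 0.0145

By the reflection principle for standard BM, P(τ_b ≤ t) = 2 · P(B_t ≥ b). Since B_t ~ N(0, t), P(B_t ≥ 4.12) = 1 − Φ(4.12/√t) = 1 − Φ(4.12/√2.84) = 1 − Φ(2.4448) ≈ 0.00725. Doubling: P(τ_{4.12} ≤ 2.84) ≈ 2 · 0.00725 = 0.01450 ≈ 0.0145.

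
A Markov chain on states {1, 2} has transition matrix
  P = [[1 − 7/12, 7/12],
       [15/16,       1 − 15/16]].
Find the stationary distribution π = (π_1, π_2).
π_1 = 45/73, π_2 = 28/73

Solve πP = π with π_1 + π_2 = 1. From πP = π: π_1 · (1 − 7/12) + π_2 · 15/16 = π_1 ⇒ π_2 · 15/16 = π_1 · 7/12 ⇒ π_2/π_1 = (7/12)/(15/16) = 28/45. Together with π_1 + π_2 = 1:
  π_1 = (15/16)/(7/12 + 15/16) = (15/16)/(73/48) = 45/73,
  π_2 = (7/12)/(7/12 + 15/16) = (7/12)/(73/48) = 28/73.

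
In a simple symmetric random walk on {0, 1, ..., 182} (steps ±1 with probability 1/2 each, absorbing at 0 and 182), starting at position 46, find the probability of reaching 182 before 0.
P(hit 182 before 0) = 46/182 = 23/91

Let u_k = P(hit 182 before 0 | start at k). Then u_0 = 0, u_182 = 1, and u_k = u_{k-1}/2 + u_{k+1}/2 for 1 ≤ k ≤ 181. This harmonic recurrence is solved by u_k = k/182, giving u_46 = 46/182 = 23/91.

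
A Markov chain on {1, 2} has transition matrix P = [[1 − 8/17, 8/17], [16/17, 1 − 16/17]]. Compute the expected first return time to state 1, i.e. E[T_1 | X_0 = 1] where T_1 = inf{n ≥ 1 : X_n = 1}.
E[T_1 | X_0 = 1] = 1/π_1 = 3/2

For an irreducible recurrent Markov chain with stationary distribution π, E[T_i | X_0 = i] = 1/π_i (Kac's formula). Here π_1 = (16/17)/(8/17 + 16/17) = (16/17)/(24/17) = 2/3, so E[T_1 | X_0 = 1] = 1/π_1 = (8/17 + 16/17)/(16/17) = (24/17)/(16/17) = 3/2.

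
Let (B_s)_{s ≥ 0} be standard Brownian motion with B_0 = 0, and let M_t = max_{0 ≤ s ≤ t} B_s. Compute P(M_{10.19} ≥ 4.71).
P(M_{10.19} ≥ 4.71) = 2·P(B_{10.19} ≥ 4.71) = 2(1 − Φ(4.71/√10.19)) ≈ 0.1401

By the reflection principle for Brownian motion, P(M_t ≥ a) = 2 · P(B_t ≥ a) for a ≥ 0. Since B_t ~ N(0, t), P(B_t ≥ 4.71) = 1 − Φ(4.71/√t) = 1 − Φ(4.71/√10.19) = 1 − Φ(1.4755). So
  P(M_{10.19} ≥ 4.71) = 2(1 − Φ(1.4755)) ≈ 0.1401.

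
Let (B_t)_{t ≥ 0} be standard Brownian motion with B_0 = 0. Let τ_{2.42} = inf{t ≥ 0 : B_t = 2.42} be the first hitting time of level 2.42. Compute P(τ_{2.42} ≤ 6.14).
P(τ_{2.42} ≤ 6.14) = 2(1 − Φ(2.42/√6.14)) = 2(1 − Φ(0.9766)) ≈ 0.3288

By the reflection principle for standard BM, P(τ_b ≤ t) = 2 · P(B_t ≥ b). Since B_t ~ N(0, t), P(B_t ≥ 2.42) = 1 − Φ(2.42/√t) = 1 − Φ(2.42/√6.14) = 1 − Φ(0.9766) ≈ 0.16438. Doubling: P(τ_{2.42} ≤ 6.14) ≈ 2 · 0.16438 = 0.32876 ≈ 0.3288.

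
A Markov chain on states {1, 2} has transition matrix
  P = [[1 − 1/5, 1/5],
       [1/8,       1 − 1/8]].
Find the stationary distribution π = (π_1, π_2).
π_1 = 5/13, π_2 = 8/13

Solve πP = π with π_1 + π_2 = 1. From πP = π: π_1 · (1 − 1/5) + π_2 · 1/8 = π_1 ⇒ π_2 · 1/8 = π_1 · 1/5 ⇒ π_2/π_1 = (1/5)/(1/8) = 8/5. Together with π_1 + π_2 = 1:
  π_1 = (1/8)/(1/5 + 1/8) = (1/8)/(13/40) = 5/13,
  π_2 = (1/5)/(1/5 + 1/8) = (1/5)/(13/40) = 8/13.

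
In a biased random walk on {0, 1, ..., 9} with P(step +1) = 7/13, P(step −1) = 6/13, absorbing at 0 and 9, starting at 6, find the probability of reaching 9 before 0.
P(hit 9 before 0) = (1 − (6/7)^6) / (1 − (6/7)^9) = 191737/238393

Let u_k denote P(reach 9 before 0 | start at k). Boundary: u_0 = 0, u_9 = 1. Recurrence: u_k = 7/13·u_{k+1} + 6/13·u_{k-1} for 1 ≤ k ≤ 8. Try u_k = A + B·r^k with r = q/p = (6/13)/(7/13) = 6/7. Substitution satisfies the recurrence; boundary conditions give:
  u_k = (1 − r^k) / (1 − r^N) = (1 − (6/7)^6) / (1 − (6/7)^9) = 191737/238393.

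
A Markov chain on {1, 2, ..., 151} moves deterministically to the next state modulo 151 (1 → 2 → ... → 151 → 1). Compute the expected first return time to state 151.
E[T_151 | X_0 = 151] = 151

The chain cycles deterministically, so starting at state 151 it returns in exactly 151 steps. Equivalently, the stationary distribution is uniform π_j = 1/151 for every state j, so by Kac's formula E[T_151] = 1/π_151 = 151.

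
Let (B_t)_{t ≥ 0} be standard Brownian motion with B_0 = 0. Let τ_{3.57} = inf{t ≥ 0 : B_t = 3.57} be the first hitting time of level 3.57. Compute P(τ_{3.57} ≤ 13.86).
P(τ_{3.57} ≤ 13.86) = 2(1 − Φ(3.57/√13.86)) = 2(1 − Φ(0.9589)) ≈ 0.3376

By the reflection principle for standard BM, P(τ_b ≤ t) = 2 · P(B_t ≥ b). Since B_t ~ N(0, t), P(B_t ≥ 3.57) = 1 − Φ(3.57/√t) = 1 − Φ(3.57/√13.86) = 1 − Φ(0.9589) ≈ 0.16880. Doubling: P(τ_{3.57} ≤ 13.86) ≈ 2 · 0.16880 = 0.33760 ≈ 0.3376.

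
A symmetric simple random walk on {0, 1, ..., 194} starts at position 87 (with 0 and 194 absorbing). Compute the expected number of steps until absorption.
E[τ | X_0 = 87] = 9309

Let v_k = E[τ | X_0 = k]. Boundary: v_0 = v_194 = 0. Recurrence: v_k = 1 + (v_{k-1} + v_{k+1})/2 for 1 ≤ k ≤ 193. The particular solution to v_k − (v_{k-1} + v_{k+1})/2 = 1 is v_k = −k^2. Adding homogeneous solution A + B k and matching boundaries gives v_k = k (194 − k). Substituting k = 87: v_87 = 87 · 107 = 9309.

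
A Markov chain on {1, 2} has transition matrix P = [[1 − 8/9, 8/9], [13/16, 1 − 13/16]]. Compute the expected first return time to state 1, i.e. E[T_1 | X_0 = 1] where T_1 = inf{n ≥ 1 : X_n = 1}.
E[T_1 | X_0 = 1] = 1/π_1 = 245/117

For an irreducible recurrent Markov chain with stationary distribution π, E[T_i | X_0 = i] = 1/π_i (Kac's formula). Here π_1 = (13/16)/(8/9 + 13/16) = (13/16)/(245/144) = 117/245, so E[T_1 | X_0 = 1] = 1/π_1 = (8/9 + 13/16)/(13/16) = (245/144)/(13/16) = 245/117.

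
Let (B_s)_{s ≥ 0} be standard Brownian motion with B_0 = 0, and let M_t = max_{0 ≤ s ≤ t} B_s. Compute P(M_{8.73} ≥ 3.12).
P(M_{8.73} ≥ 3.12) = 2·P(B_{8.73} ≥ 3.12) = 2(1 − Φ(3.12/√8.73)) ≈ 0.2910

By the reflection principle for Brownian motion, P(M_t ≥ a) = 2 · P(B_t ≥ a) for a ≥ 0. Since B_t ~ N(0, t), P(B_t ≥ 3.12) = 1 − Φ(3.12/√t) = 1 − Φ(3.12/√8.73) = 1 − Φ(1.0560). So
  P(M_{8.73} ≥ 3.12) = 2(1 − Φ(1.0560)) ≈ 0.2910.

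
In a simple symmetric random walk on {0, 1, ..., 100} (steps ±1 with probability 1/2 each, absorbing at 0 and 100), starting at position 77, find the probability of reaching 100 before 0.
P(hit 100 before 0) = 77/100

Let u_k = P(hit 100 before 0 | start at k). Then u_0 = 0, u_100 = 1, and u_k = u_{k-1}/2 + u_{k+1}/2 for 1 ≤ k ≤ 99. This harmonic recurrence is solved by u_k = k/100, giving u_77 = 77/100.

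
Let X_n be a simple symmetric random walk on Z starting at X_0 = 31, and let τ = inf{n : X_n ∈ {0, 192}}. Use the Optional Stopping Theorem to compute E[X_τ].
E[X_τ] = 31

X_n is a martingale and τ is a bounded-mean stopping time (indeed τ is finite a.s. with bounded expectation since the walk is in a bounded region). By the OST, E[X_τ] = E[X_0] = 31. Equivalently: E[X_τ] = 192 · P(hit 192 first) + 0 · P(hit 0 first) = 192 · (31/192) = 31.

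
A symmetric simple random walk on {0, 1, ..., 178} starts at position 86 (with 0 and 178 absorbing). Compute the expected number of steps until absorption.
E[τ | X_0 = 86] = 7912

Let v_k = E[τ | X_0 = k]. Boundary: v_0 = v_178 = 0. Recurrence: v_k = 1 + (v_{k-1} + v_{k+1})/2 for 1 ≤ k ≤ 177. The particular solution to v_k − (v_{k-1} + v_{k+1})/2 = 1 is v_k = −k^2. Adding homogeneous solution A + B k and matching boundaries gives v_k = k (178 − k). Substituting k = 86: v_86 = 86 · 92 = 7912.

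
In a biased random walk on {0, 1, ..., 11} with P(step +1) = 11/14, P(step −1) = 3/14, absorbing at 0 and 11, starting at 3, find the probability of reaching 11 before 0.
P(hit 11 before 0) = (1 − (3/11)^3) / (1 − (3/11)^11) = 34940497603/35663936683

Let u_k denote P(reach 11 before 0 | start at k). Boundary: u_0 = 0, u_11 = 1. Recurrence: u_k = 11/14·u_{k+1} + 3/14·u_{k-1} for 1 ≤ k ≤ 10. Try u_k = A + B·r^k with r = q/p = (3/14)/(11/14) = 3/11. Substitution satisfies the recurrence; boundary conditions give:
  u_k = (1 − r^k) / (1 − r^N) = (1 − (3/11)^3) / (1 − (3/11)^11) = 34940497603/35663936683.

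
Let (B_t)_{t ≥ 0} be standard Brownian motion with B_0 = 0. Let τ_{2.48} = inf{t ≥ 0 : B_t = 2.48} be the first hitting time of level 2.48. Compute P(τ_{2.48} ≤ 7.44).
P(τ_{2.48} ≤ 7.44) = 2(1 − Φ(2.48/√7.44)) = 2(1 − Φ(0.9092)) ≈ 0.3632

By the reflection principle for standard BM, P(τ_b ≤ t) = 2 · P(B_t ≥ b). Since B_t ~ N(0, t), P(B_t ≥ 2.48) = 1 − Φ(2.48/√t) = 1 − Φ(2.48/√7.44) = 1 − Φ(0.9092) ≈ 0.18162. Doubling: P(τ_{2.48} ≤ 7.44) ≈ 2 · 0.18162 = 0.36324 ≈ 0.3632.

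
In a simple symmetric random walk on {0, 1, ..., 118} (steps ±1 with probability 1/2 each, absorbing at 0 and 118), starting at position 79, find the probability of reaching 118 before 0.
P(hit 118 before 0) = 79/118

Let u_k = P(hit 118 before 0 | start at k). Then u_0 = 0, u_118 = 1, and u_k = u_{k-1}/2 + u_{k+1}/2 for 1 ≤ k ≤ 117. This harmonic recurrence is solved by u_k = k/118, giving u_79 = 79/118.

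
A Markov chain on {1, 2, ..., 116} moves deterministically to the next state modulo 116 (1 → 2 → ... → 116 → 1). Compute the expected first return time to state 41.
E[T_41 | X_0 = 41] = 116

The chain cycles deterministically, so starting at state 41 it returns in exactly 116 steps. Equivalently, the stationary distribution is uniform π_j = 1/116 for every state j, so by Kac's formula E[T_41] = 1/π_41 = 116.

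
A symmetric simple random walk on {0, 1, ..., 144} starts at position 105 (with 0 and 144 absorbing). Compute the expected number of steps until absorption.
E[τ | X_0 = 105] = 4095

Let v_k = E[τ | X_0 = k]. Boundary: v_0 = v_144 = 0. Recurrence: v_k = 1 + (v_{k-1} + v_{k+1})/2 for 1 ≤ k ≤ 143. The particular solution to v_k − (v_{k-1} + v_{k+1})/2 = 1 is v_k = −k^2. Adding homogeneous solution A + B k and matching boundaries gives v_k = k (144 − k). Substituting k = 105: v_105 = 105 · 39 = 4095.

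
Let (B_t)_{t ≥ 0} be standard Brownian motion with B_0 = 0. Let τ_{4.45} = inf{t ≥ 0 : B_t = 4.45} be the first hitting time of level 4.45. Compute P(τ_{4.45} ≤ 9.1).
P(τ_{4.45} ≤ 9.1) = 2(1 − Φ(4.45/√9.1)) = 2(1 − Φ(1.4752)) ≈ 0.1402

By the reflection principle for standard BM, P(τ_b ≤ t) = 2 · P(B_t ≥ b). Since B_t ~ N(0, t), P(B_t ≥ 4.45) = 1 − Φ(4.45/√t) = 1 − Φ(4.45/√9.1) = 1 − Φ(1.4752) ≈ 0.07008. Doubling: P(τ_{4.45} ≤ 9.1) ≈ 2 · 0.07008 = 0.14016 ≈ 0.1402.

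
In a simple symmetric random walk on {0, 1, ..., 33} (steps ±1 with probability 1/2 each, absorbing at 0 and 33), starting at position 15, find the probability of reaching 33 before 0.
P(hit 33 before 0) = 15/33 = 5/11

Let u_k = P(hit 33 before 0 | start at k). Then u_0 = 0, u_33 = 1, and u_k = u_{k-1}/2 + u_{k+1}/2 for 1 ≤ k ≤ 32. This harmonic recurrence is solved by u_k = k/33, giving u_15 = 15/33 = 5/11.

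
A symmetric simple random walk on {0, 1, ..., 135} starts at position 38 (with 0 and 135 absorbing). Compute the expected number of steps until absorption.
E[τ | X_0 = 38] = 3686

Let v_k = E[τ | X_0 = k]. Boundary: v_0 = v_135 = 0. Recurrence: v_k = 1 + (v_{k-1} + v_{k+1})/2 for 1 ≤ k ≤ 134. The particular solution to v_k − (v_{k-1} + v_{k+1})/2 = 1 is v_k = −k^2. Adding homogeneous solution A + B k and matching boundaries gives v_k = k (135 − k). Substituting k = 38: v_38 = 38 · 97 = 3686.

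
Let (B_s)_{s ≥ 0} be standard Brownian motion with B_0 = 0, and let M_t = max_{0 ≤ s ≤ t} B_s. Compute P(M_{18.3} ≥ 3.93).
P(M_{18.3} ≥ 3.93) = 2·P(B_{18.3} ≥ 3.93) = 2(1 − Φ(3.93/√18.3)) ≈ 0.3583

By the reflection principle for Brownian motion, P(M_t ≥ a) = 2 · P(B_t ≥ a) for a ≥ 0. Since B_t ~ N(0, t), P(B_t ≥ 3.93) = 1 − Φ(3.93/√t) = 1 − Φ(3.93/√18.3) = 1 − Φ(0.9187). So
  P(M_{18.3} ≥ 3.93) = 2(1 − Φ(0.9187)) ≈ 0.3583.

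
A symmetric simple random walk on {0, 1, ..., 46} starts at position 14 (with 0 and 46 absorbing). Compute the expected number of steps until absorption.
E[τ | X_0 = 14] = 448

Let v_k = E[τ | X_0 = k]. Boundary: v_0 = v_46 = 0. Recurrence: v_k = 1 + (v_{k-1} + v_{k+1})/2 for 1 ≤ k ≤ 45. The particular solution to v_k − (v_{k-1} + v_{k+1})/2 = 1 is v_k = −k^2. Adding homogeneous solution A + B k and matching boundaries gives v_k = k (46 − k). Substituting k = 14: v_14 = 14 · 32 = 448.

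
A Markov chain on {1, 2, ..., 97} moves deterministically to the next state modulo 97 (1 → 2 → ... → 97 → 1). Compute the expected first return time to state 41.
E[T_41 | X_0 = 41] = 97

The chain cycles deterministically, so starting at state 41 it returns in exactly 97 steps. Equivalently, the stationary distribution is uniform π_j = 1/97 for every state j, so by Kac's formula E[T_41] = 1/π_41 = 97.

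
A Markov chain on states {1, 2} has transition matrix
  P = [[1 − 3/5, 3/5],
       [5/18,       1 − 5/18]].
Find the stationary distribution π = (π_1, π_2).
π_1 = 25/79, π_2 = 54/79

Solve πP = π with π_1 + π_2 = 1. From πP = π: π_1 · (1 − 3/5) + π_2 · 5/18 = π_1 ⇒ π_2 · 5/18 = π_1 · 3/5 ⇒ π_2/π_1 = (3/5)/(5/18) = 54/25. Together with π_1 + π_2 = 1:
  π_1 = (5/18)/(3/5 + 5/18) = (5/18)/(79/90) = 25/79,
  π_2 = (3/5)/(3/5 + 5/18) = (3/5)/(79/90) = 54/79.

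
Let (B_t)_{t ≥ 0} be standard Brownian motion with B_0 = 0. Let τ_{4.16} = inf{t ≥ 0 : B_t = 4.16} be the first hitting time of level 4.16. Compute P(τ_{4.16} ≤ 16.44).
P(τ_{4.16} ≤ 16.44) = 2(1 − Φ(4.16/√16.44)) = 2(1 − Φ(1.0260)) ≈ 0.3049

By the reflection principle for standard BM, P(τ_b ≤ t) = 2 · P(B_t ≥ b). Since B_t ~ N(0, t), P(B_t ≥ 4.16) = 1 − Φ(4.16/√t) = 1 − Φ(4.16/√16.44) = 1 − Φ(1.0260) ≈ 0.15245. Doubling: P(τ_{4.16} ≤ 16.44) ≈ 2 · 0.15245 = 0.30490 ≈ 0.3049.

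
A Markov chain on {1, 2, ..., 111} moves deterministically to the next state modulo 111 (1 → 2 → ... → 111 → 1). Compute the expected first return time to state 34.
E[T_34 | X_0 = 34] = 111

The chain cycles deterministically, so starting at state 34 it returns in exactly 111 steps. Equivalently, the stationary distribution is uniform π_j = 1/111 for every state j, so by Kac's formula E[T_34] = 1/π_34 = 111.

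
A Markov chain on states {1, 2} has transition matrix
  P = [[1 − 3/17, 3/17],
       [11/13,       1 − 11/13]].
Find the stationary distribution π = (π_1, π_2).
π_1 = 187/226, π_2 = 39/226

Solve πP = π with π_1 + π_2 = 1. From πP = π: π_1 · (1 − 3/17) + π_2 · 11/13 = π_1 ⇒ π_2 · 11/13 = π_1 · 3/17 ⇒ π_2/π_1 = (3/17)/(11/13) = 39/187. Together with π_1 + π_2 = 1:
  π_1 = (11/13)/(3/17 + 11/13) = (11/13)/(226/221) = 187/226,
  π_2 = (3/17)/(3/17 + 11/13) = (3/17)/(226/221) = 39/226.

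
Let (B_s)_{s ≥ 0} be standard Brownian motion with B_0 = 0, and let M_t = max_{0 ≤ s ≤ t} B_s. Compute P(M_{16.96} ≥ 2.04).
P(M_{16.96} ≥ 2.04) = 2·P(B_{16.96} ≥ 2.04) = 2(1 − Φ(2.04/√16.96)) ≈ 0.6203

By the reflection principle for Brownian motion, P(M_t ≥ a) = 2 · P(B_t ≥ a) for a ≥ 0. Since B_t ~ N(0, t), P(B_t ≥ 2.04) = 1 − Φ(2.04/√t) = 1 − Φ(2.04/√16.96) = 1 − Φ(0.4954). So
  P(M_{16.96} ≥ 2.04) = 2(1 − Φ(0.4954)) ≈ 0.6203.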